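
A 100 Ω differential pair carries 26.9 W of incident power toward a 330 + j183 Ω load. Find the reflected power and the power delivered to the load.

P_reflected ≈ 10.6 W; P_delivered ≈ 16.3 W

|Γ| = |(230 + j183)/(430 + j183)| = 0.629
|Γ|² = 0.396
P_refl = |Γ|²·P_inc = 10.6 W, P_del = (1 − |Γ|²)·P_inc = 16.3 W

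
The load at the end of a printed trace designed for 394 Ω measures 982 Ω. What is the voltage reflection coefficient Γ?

Γ = (Z_L − Z_0)/(Z_L + Z_0) = (982 − 394)/(982 + 394) = 588/1376

Γ = 0.427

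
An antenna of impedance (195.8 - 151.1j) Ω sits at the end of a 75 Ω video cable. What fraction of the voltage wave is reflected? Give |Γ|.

|Γ| ≈ 0.624

Γ = (Z_L − Z_0)/(Z_L + Z_0) = (120.8 − j151.1)/(270.8 − j151.1)
|Γ| = 193/310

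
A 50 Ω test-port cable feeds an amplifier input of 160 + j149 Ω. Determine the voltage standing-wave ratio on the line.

Γ = (Z_L − Z_0)/(Z_L + Z_0) = (110 + j149)/(210 + j149)
|Γ| = 185/257 = 0.719
VSWR = (1 + |Γ|)/(1 − |Γ|) = 1.72/0.281

VSWR ≈ 6.12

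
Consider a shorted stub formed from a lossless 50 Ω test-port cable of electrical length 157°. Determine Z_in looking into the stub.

Z_in ≈ −j21.2 Ω

tan(βl) = -0.424
For a shorted stub, Z_in = jZ_0·tan(βl)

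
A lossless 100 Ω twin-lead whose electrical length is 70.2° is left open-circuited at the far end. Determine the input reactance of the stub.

X_in ≈ -36 Ω (capacitive)

tan(βl) = 2.78
For an open-circuited stub, Z_in = −jZ_0·cot(βl) = −jZ_0/tan(βl)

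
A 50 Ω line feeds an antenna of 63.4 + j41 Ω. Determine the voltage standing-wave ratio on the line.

VSWR ≈ 2.11

Γ = (Z_L − Z_0)/(Z_L + Z_0) = (13.4 + j41)/(113.4 + j41)
|Γ| = 43.1/121 = 0.358
VSWR = (1 + |Γ|)/(1 − |Γ|) = 1.36/0.642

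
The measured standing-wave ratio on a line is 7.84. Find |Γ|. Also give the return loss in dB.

|Γ| ≈ 0.774; return loss ≈ 2.23 dB

|Γ| = (S − 1)/(S + 1) = (7.84 − 1)/(7.84 + 1) = 6.84/8.84
RL = −20·log₁₀|Γ| = −20·log₁₀(0.774)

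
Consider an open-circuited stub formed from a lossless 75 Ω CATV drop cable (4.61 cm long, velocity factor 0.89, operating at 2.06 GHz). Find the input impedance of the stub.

λ = v/f = 0.89·c / 2.06 GHz = 0.13 m
βl = 2π·l/λ = 2π × 0.356 = 128°
tan(βl) = -1.28
For an open-circuited stub, Z_in = −jZ_0·cot(βl) = −jZ_0/tan(βl)

Z_in ≈ +j58.7 Ω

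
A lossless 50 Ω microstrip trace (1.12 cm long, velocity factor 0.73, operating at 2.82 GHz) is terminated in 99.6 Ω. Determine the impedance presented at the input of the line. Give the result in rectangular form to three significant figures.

Z_in ≈ 35.1 − j25.4 Ω

λ = v/f = 0.73·c / 2.82 GHz = 0.0777 m
βl = 2π·l/λ = 2π × 0.144 = 51.9°
tan(βl) = tan(51.9°) = 1.28
Z_in = Z_0·(Z_L + jZ_0·tanβl)/(Z_0 + jZ_L·tanβl)
     = 50·(99.6 + j63.8)/(50 + j127)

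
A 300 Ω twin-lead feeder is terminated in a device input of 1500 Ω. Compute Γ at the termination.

Γ = (Z_L − Z_0)/(Z_L + Z_0) = (1500 − 300)/(1500 + 300) = 1200/1800

Γ = 0.667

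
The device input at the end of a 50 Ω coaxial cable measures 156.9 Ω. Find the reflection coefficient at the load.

Γ = (Z_L − Z_0)/(Z_L + Z_0) = (156.9 − 50)/(156.9 + 50) = 106.9/206.9

Γ = 0.517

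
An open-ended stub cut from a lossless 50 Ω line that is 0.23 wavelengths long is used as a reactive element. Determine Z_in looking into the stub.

Z_in ≈ −j6.32 Ω

βl = 2π × 0.23 = 82.8°
tan(βl) = 7.92
For an open-ended stub, Z_in = −jZ_0·cot(βl) = −jZ_0/tan(βl)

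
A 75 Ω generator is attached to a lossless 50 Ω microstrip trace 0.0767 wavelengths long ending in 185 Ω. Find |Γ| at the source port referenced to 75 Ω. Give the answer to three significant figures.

|Γ| ≈ 0.52

βl = 2π × 0.0767 = 27.6°
tan(βl) = 0.523
Z_in = Z_0·(Z_L + jZ_0·tanβl)/(Z_0 + jZ_L·tanβl) = 49.7 − j69.9 Ω
Γ_s = (Z_in − Z_s)/(Z_in + Z_s) = (-25.3 − j69.9)/(125 − j69.9), |Γ_s| = 0.52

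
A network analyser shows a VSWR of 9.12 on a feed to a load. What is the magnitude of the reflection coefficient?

|Γ| = (S − 1)/(S + 1) = (9.12 − 1)/(9.12 + 1) = 8.12/10.1

|Γ| ≈ 0.802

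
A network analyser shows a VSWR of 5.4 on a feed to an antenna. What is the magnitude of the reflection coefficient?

|Γ| = (S − 1)/(S + 1) = (5.4 − 1)/(5.4 + 1) = 4.4/6.4

|Γ| ≈ 0.688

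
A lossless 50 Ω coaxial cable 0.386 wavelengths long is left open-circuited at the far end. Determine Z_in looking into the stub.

Z_in ≈ +j57.4 Ω

βl = 2π × 0.386 = 139°
tan(βl) = -0.871
For an open-circuited stub, Z_in = −jZ_0·cot(βl) = −jZ_0/tan(βl)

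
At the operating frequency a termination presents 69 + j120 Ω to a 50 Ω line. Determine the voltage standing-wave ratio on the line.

Γ = (Z_L − Z_0)/(Z_L + Z_0) = (19 + j120)/(119 + j120)
|Γ| = 121/169 = 0.719
VSWR = (1 + |Γ|)/(1 − |Γ|) = 1.72/0.281

VSWR ≈ 6.12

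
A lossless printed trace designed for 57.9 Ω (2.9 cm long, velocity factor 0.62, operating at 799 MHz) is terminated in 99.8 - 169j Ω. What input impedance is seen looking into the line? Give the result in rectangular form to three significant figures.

λ = v/f = 0.62·c / 799 MHz = 0.233 m
βl = 2π·l/λ = 2π × 0.125 = 44.8°
tan(βl) = tan(44.8°) = 0.995
Z_in = Z_0·(Z_L + jZ_0·tanβl)/(Z_0 + jZ_L·tanβl)
     = 57.9·(99.8 − j111)/(226 + j99.3)

Z_in ≈ 10.9 − j33.3 Ω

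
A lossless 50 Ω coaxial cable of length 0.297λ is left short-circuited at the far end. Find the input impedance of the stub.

Z_in ≈ −j164 Ω

βl = 2π × 0.297 = 107°
tan(βl) = -3.29
For a short-circuited stub, Z_in = jZ_0·tan(βl)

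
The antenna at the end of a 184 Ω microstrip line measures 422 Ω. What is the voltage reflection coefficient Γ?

Γ = (Z_L − Z_0)/(Z_L + Z_0) = (422 − 184)/(422 + 184) = 238/606

Γ = 0.393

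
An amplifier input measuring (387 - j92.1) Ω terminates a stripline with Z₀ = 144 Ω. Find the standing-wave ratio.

VSWR ≈ 2.86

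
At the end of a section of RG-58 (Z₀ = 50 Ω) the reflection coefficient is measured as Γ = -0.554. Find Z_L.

Z_L ≈ 14.4 Ω

Z_L = Z_0·(1 + Γ)/(1 − Γ) = 50·(0.446)/(1.55)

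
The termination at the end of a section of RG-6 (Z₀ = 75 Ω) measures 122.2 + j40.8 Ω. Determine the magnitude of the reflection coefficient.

|Γ| ≈ 0.31

Γ = (Z_L − Z_0)/(Z_L + Z_0) = (47.2 + j40.8)/(197.2 + j40.8)
|Γ| = 62.4/201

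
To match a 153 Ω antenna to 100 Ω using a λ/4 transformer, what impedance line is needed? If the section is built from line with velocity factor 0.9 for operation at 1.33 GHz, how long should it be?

Z_qwt ≈ 124 Ω; length ≈ 5.08 cm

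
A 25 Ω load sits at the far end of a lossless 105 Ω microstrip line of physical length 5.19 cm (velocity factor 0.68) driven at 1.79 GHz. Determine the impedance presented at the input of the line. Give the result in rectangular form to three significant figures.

λ = v/f = 0.68·c / 1.79 GHz = 0.114 m
βl = 2π·l/λ = 2π × 0.455 = 164°
tan(βl) = tan(164°) = -0.288
Z_in = Z_0·(Z_L + jZ_0·tanβl)/(Z_0 + jZ_L·tanβl)
     = 105·(25 − j30.2)/(105 − j7.2)

Z_in ≈ 26.9 − j28.4 Ω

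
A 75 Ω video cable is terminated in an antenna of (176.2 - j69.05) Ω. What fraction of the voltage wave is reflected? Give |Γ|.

Γ = (Z_L − Z_0)/(Z_L + Z_0) = (101.2 − j69.05)/(251.2 − j69.05)
|Γ| = 123/261

|Γ| ≈ 0.47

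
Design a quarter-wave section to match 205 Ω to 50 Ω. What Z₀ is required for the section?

Z_qwt ≈ 101 Ω

Z_qwt = √(Z_0·R_L) = √(50 × 205) = √10250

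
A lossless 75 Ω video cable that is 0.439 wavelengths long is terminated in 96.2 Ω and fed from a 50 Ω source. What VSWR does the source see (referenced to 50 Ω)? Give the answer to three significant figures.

βl = 2π × 0.439 = 158°
tan(βl) = -0.403
Z_in = Z_0·(Z_L + jZ_0·tanβl)/(Z_0 + jZ_L·tanβl) = 88.2 + j15.4 Ω
Γ_s = (Z_in − Z_s)/(Z_in + Z_s) = (38.2 + j15.4)/(138 + j15.4), |Γ_s| = 0.296
VSWR = (1 + |Γ_s|)/(1 − |Γ_s|)

VSWR ≈ 1.84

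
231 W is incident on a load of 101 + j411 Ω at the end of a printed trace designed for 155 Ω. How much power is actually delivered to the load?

P_delivered ≈ 61.7 W

|Γ| = |(-54 + j411)/(256 + j411)| = 0.856
|Γ|² = 0.733
P_refl = |Γ|²·P_inc = 169 W, P_del = (1 − |Γ|²)·P_inc = 61.7 W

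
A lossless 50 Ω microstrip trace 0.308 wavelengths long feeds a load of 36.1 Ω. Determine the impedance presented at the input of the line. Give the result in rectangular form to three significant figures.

βl = 2π × 0.308 = 111°
tan(βl) = tan(111°) = -2.62
Z_in = Z_0·(Z_L + jZ_0·tanβl)/(Z_0 + jZ_L·tanβl)
     = 50·(36.1 − j131)/(50 − j94.6)

Z_in ≈ 62 − j13.7 Ω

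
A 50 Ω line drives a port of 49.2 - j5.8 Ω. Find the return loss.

RL ≈ 24.6 dB

Γ = (-0.8 − j5.8)/(99.2 − j5.8), |Γ| = 0.0589
RL = −20·log₁₀|Γ| = −20·log₁₀(0.0589)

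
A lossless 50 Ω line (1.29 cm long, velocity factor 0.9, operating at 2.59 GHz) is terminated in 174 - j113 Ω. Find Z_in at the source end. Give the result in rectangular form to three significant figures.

λ = v/f = 0.9·c / 2.59 GHz = 0.104 m
βl = 2π·l/λ = 2π × 0.124 = 44.5°
tan(βl) = tan(44.5°) = 0.984
Z_in = Z_0·(Z_L + jZ_0·tanβl)/(Z_0 + jZ_L·tanβl)
     = 50·(174 − j63.8)/(161 + j171)

Z_in ≈ 15.5 − j36.2 Ω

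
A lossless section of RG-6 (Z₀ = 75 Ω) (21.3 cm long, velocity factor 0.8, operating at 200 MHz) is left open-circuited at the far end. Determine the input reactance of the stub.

λ = v/f = 0.8·c / 200 MHz = 1.2 m
βl = 2π·l/λ = 2π × 0.177 = 63.9°
tan(βl) = 2.04
For an open-circuited stub, Z_in = −jZ_0·cot(βl) = −jZ_0/tan(βl)

X_in ≈ -36.7 Ω (capacitive)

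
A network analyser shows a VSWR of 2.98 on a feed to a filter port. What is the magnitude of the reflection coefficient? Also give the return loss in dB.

|Γ| ≈ 0.497; return loss ≈ 6.06 dB

|Γ| = (S − 1)/(S + 1) = (2.98 − 1)/(2.98 + 1) = 1.98/3.98
RL = −20·log₁₀|Γ| = −20·log₁₀(0.497)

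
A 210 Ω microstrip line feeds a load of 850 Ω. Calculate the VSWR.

VSWR ≈ 4.05

For a purely resistive load, VSWR = R_L/Z_0 or Z_0/R_L (whichever > 1) = 850/210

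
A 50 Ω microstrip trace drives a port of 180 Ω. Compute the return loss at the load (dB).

RL ≈ 4.96 dB

Γ = (180 − 50)/(180 + 50) = 0.565
RL = −20·log₁₀|Γ| = −20·log₁₀(0.565)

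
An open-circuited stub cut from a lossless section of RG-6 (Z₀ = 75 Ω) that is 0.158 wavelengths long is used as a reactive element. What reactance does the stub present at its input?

βl = 2π × 0.158 = 56.9°
tan(βl) = 1.53
For an open-circuited stub, Z_in = −jZ_0·cot(βl) = −jZ_0/tan(βl)

X_in ≈ -48.9 Ω (capacitive)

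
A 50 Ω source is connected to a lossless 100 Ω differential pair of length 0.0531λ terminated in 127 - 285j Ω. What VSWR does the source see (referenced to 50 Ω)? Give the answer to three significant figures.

βl = 2π × 0.0531 = 19.1°
tan(βl) = 0.347
Z_in = Z_0·(Z_L + jZ_0·tanβl)/(Z_0 + jZ_L·tanβl) = 34.3 − j134 Ω
Γ_s = (Z_in − Z_s)/(Z_in + Z_s) = (-15.7 − j134)/(84.3 − j134), |Γ_s| = 0.851
VSWR = (1 + |Γ_s|)/(1 − |Γ_s|)

VSWR ≈ 12.5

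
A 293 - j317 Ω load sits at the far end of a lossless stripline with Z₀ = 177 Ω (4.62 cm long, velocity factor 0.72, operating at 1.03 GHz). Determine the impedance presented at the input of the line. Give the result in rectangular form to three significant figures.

Z_in ≈ 45.6 + j21.1 Ω

λ = v/f = 0.72·c / 1.03 GHz = 0.21 m
βl = 2π·l/λ = 2π × 0.22 = 79.3°
tan(βl) = tan(79.3°) = 5.3
Z_in = Z_0·(Z_L + jZ_0·tanβl)/(Z_0 + jZ_L·tanβl)
     = 177·(293 + j621)/(1860 + j1550)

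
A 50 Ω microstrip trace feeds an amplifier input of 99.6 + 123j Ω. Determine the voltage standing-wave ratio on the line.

VSWR ≈ 5.34

Γ = (Z_L − Z_0)/(Z_L + Z_0) = (49.6 + j123)/(149.6 + j123)
|Γ| = 133/194 = 0.685
VSWR = (1 + |Γ|)/(1 − |Γ|) = 1.68/0.315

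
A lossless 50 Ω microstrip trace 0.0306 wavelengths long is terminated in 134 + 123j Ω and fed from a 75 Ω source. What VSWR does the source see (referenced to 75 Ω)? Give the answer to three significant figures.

VSWR ≈ 3.41

βl = 2π × 0.0306 = 11°
tan(βl) = 0.195
Z_in = Z_0·(Z_L + jZ_0·tanβl)/(Z_0 + jZ_L·tanβl) = 256 − j1.36 Ω
Γ_s = (Z_in − Z_s)/(Z_in + Z_s) = (181 − j1.36)/(331 − j1.36), |Γ_s| = 0.547
VSWR = (1 + |Γ_s|)/(1 − |Γ_s|)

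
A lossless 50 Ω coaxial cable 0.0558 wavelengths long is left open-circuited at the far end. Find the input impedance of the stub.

βl = 2π × 0.0558 = 20.1°
tan(βl) = 0.366
For an open-circuited stub, Z_in = −jZ_0·cot(βl) = −jZ_0/tan(βl)

Z_in ≈ −j137 Ω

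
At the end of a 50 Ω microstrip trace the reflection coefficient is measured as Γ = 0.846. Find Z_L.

Z_L ≈ 599 Ω

Z_L = Z_0·(1 + Γ)/(1 − Γ) = 50·(1.85)/(0.154)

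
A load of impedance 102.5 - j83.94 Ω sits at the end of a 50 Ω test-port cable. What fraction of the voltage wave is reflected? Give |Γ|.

|Γ| ≈ 0.569

Γ = (Z_L − Z_0)/(Z_L + Z_0) = (52.5 − j83.94)/(152.5 − j83.94)
|Γ| = 99/174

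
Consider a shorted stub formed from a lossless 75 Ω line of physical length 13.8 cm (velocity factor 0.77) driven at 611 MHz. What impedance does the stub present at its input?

λ = v/f = 0.77·c / 611 MHz = 0.378 m
βl = 2π·l/λ = 2π × 0.365 = 131°
tan(βl) = -1.13
For a shorted stub, Z_in = jZ_0·tan(βl)

Z_in ≈ −j85.1 Ω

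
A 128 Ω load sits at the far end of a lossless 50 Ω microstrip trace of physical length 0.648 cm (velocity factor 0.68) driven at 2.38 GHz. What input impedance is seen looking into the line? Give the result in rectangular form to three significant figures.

λ = v/f = 0.68·c / 2.38 GHz = 0.0857 m
βl = 2π·l/λ = 2π × 0.0756 = 27.2°
tan(βl) = tan(27.2°) = 0.514
Z_in = Z_0·(Z_L + jZ_0·tanβl)/(Z_0 + jZ_L·tanβl)
     = 50·(128 + j25.7)/(50 + j65.8)

Z_in ≈ 59.2 − j52.2 Ω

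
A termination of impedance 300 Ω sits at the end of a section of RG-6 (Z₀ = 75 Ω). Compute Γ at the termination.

Γ = (Z_L − Z_0)/(Z_L + Z_0) = (300 − 75)/(300 + 75) = 225/375

Γ = 0.6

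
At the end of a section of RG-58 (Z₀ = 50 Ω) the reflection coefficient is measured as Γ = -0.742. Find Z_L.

Z_L ≈ 7.41 Ω

Z_L = Z_0·(1 + Γ)/(1 − Γ) = 50·(0.258)/(1.74)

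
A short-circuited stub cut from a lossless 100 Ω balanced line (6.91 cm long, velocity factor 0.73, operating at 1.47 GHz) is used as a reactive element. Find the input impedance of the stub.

Z_in ≈ −j23.1 Ω

λ = v/f = 0.73·c / 1.47 GHz = 0.149 m
βl = 2π·l/λ = 2π × 0.464 = 167°
tan(βl) = -0.231
For a short-circuited stub, Z_in = jZ_0·tan(βl)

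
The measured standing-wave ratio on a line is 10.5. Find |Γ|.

|Γ| ≈ 0.826

|Γ| = (S − 1)/(S + 1) = (10.5 − 1)/(10.5 + 1) = 9.5/11.5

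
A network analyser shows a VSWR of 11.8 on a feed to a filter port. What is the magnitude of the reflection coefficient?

|Γ| ≈ 0.844

|Γ| = (S − 1)/(S + 1) = (11.8 − 1)/(11.8 + 1) = 10.8/12.8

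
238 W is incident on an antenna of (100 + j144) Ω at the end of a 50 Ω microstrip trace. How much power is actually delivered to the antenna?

P_delivered ≈ 110 W

|Γ| = |(50 + j144)/(150 + j144)| = 0.733
|Γ|² = 0.537
P_refl = |Γ|²·P_inc = 128 W, P_del = (1 − |Γ|²)·P_inc = 110 W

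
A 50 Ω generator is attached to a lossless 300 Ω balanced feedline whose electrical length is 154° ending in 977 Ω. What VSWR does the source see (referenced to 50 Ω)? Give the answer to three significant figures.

VSWR ≈ 16.2

tan(βl) = -0.488
Z_in = Z_0·(Z_L + jZ_0·tanβl)/(Z_0 + jZ_L·tanβl) = 343 + j399 Ω
Γ_s = (Z_in − Z_s)/(Z_in + Z_s) = (293 + j399)/(393 + j399), |Γ_s| = 0.884
VSWR = (1 + |Γ_s|)/(1 − |Γ_s|)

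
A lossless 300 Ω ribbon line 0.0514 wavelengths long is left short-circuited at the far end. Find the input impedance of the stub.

Z_in ≈ +j100 Ω

βl = 2π × 0.0514 = 18.5°
tan(βl) = 0.335
For a short-circuited stub, Z_in = jZ_0·tan(βl)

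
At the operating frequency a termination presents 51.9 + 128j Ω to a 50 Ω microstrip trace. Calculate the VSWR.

Γ = (Z_L − Z_0)/(Z_L + Z_0) = (1.9 + j128)/(101.9 + j128)
|Γ| = 128/164 = 0.782
VSWR = (1 + |Γ|)/(1 − |Γ|) = 1.78/0.218

VSWR ≈ 8.19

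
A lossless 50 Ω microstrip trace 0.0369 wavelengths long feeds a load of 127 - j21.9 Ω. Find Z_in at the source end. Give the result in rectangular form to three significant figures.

βl = 2π × 0.0369 = 13.3°
tan(βl) = tan(13.3°) = 0.236
Z_in = Z_0·(Z_L + jZ_0·tanβl)/(Z_0 + jZ_L·tanβl)
     = 50·(127 − j10.1)/(55.2 + j30)

Z_in ≈ 85 − j55.4 Ω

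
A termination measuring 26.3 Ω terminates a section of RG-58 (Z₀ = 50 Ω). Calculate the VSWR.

VSWR ≈ 1.9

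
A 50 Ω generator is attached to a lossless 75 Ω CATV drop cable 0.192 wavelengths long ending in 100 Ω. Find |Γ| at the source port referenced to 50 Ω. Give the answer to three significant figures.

βl = 2π × 0.192 = 69.1°
tan(βl) = 2.62
Z_in = Z_0·(Z_L + jZ_0·tanβl)/(Z_0 + jZ_L·tanβl) = 59.6 − j11.6 Ω
Γ_s = (Z_in − Z_s)/(Z_in + Z_s) = (9.56 − j11.6)/(110 − j11.6), |Γ_s| = 0.136

|Γ| ≈ 0.136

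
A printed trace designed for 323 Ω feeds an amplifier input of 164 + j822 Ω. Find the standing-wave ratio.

Γ = (Z_L − Z_0)/(Z_L + Z_0) = (-159 + j822)/(487 + j822)
|Γ| = 837/955 = 0.876
VSWR = (1 + |Γ|)/(1 − |Γ|) = 1.88/0.124

VSWR ≈ 15.2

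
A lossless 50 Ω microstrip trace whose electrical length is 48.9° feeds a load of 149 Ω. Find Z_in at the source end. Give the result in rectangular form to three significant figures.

Z_in ≈ 27.2 − j35.7 Ω

tan(βl) = tan(48.9°) = 1.15
Z_in = Z_0·(Z_L + jZ_0·tanβl)/(Z_0 + jZ_L·tanβl)
     = 50·(149 + j57.3)/(50 + j171)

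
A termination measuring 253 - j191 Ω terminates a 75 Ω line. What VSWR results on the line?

VSWR ≈ 5.41

Γ = (Z_L − Z_0)/(Z_L + Z_0) = (178 − j191)/(328 − j191)
|Γ| = 261/380 = 0.688
VSWR = (1 + |Γ|)/(1 − |Γ|) = 1.69/0.312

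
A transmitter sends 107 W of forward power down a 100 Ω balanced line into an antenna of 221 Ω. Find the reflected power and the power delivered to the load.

Γ = (221 − 100)/(221 + 100) = 0.377
|Γ|² = 0.142
P_refl = |Γ|²·P_inc = 15.2 W, P_del = (1 − |Γ|²)·P_inc = 91.8 W

P_reflected ≈ 15.2 W; P_delivered ≈ 91.8 W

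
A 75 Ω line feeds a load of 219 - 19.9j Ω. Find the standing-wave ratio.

Γ = (Z_L − Z_0)/(Z_L + Z_0) = (144 − j19.9)/(294 − j19.9)
|Γ| = 145/295 = 0.493
VSWR = (1 + |Γ|)/(1 − |Γ|) = 1.49/0.507

VSWR ≈ 2.95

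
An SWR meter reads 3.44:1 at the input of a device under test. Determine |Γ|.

|Γ| ≈ 0.55

|Γ| = (S − 1)/(S + 1) = (3.44 − 1)/(3.44 + 1) = 2.44/4.44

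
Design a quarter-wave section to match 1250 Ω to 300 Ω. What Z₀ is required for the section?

Z_qwt = √(Z_0·R_L) = √(300 × 1250) = √375000

Z_qwt ≈ 612 Ω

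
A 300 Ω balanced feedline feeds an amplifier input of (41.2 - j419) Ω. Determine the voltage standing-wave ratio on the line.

VSWR ≈ 21.6

Γ = (Z_L − Z_0)/(Z_L + Z_0) = (-258.8 − j419)/(341.2 − j419)
|Γ| = 492/540 = 0.911
VSWR = (1 + |Γ|)/(1 − |Γ|) = 1.91/0.0886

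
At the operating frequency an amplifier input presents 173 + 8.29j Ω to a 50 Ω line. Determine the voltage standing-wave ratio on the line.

Γ = (Z_L − Z_0)/(Z_L + Z_0) = (123 + j8.29)/(223 + j8.29)
|Γ| = 123/223 = 0.552
VSWR = (1 + |Γ|)/(1 − |Γ|) = 1.55/0.448

VSWR ≈ 3.47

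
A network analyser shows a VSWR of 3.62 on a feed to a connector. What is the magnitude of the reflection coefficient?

|Γ| = (S − 1)/(S + 1) = (3.62 − 1)/(3.62 + 1) = 2.62/4.62

|Γ| ≈ 0.567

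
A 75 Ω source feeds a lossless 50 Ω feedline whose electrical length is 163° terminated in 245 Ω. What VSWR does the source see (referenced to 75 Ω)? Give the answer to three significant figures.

tan(βl) = -0.306
Z_in = Z_0·(Z_L + jZ_0·tanβl)/(Z_0 + jZ_L·tanβl) = 82.6 + j108 Ω
Γ_s = (Z_in − Z_s)/(Z_in + Z_s) = (7.58 + j108)/(158 + j108), |Γ_s| = 0.568
VSWR = (1 + |Γ_s|)/(1 − |Γ_s|)

VSWR ≈ 3.63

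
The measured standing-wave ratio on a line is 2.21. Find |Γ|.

|Γ| = (S − 1)/(S + 1) = (2.21 − 1)/(2.21 + 1) = 1.21/3.21

|Γ| ≈ 0.377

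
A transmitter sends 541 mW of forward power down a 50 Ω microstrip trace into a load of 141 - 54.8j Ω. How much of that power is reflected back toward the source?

|Γ| = |(91 − j54.8)/(191 − j54.8)| = 0.535
|Γ|² = 0.286
P_refl = |Γ|²·P_inc = 155 mW, P_del = (1 − |Γ|²)·P_inc = 386 mW

P_reflected ≈ 155 mW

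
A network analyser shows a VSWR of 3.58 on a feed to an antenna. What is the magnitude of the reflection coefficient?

|Γ| ≈ 0.563

|Γ| = (S − 1)/(S + 1) = (3.58 − 1)/(3.58 + 1) = 2.58/4.58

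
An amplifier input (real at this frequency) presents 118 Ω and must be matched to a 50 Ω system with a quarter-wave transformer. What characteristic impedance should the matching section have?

Z_qwt = √(Z_0·R_L) = √(50 × 118) = √5900

Z_qwt ≈ 76.8 Ω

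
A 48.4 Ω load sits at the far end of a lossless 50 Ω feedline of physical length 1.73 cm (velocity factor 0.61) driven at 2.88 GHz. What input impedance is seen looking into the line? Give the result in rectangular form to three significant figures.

Z_in ≈ 51.6 − j0.463 Ω

λ = v/f = 0.61·c / 2.88 GHz = 0.0635 m
βl = 2π·l/λ = 2π × 0.272 = 98°
tan(βl) = tan(98°) = -7.1
Z_in = Z_0·(Z_L + jZ_0·tanβl)/(Z_0 + jZ_L·tanβl)
     = 50·(48.4 − j355)/(50 − j344)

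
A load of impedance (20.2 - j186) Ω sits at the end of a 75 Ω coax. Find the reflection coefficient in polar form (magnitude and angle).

Γ = (Z_L − Z_0)/(Z_L + Z_0) = (-54.8 − j186)/(95.2 − j186)
|Γ| = 194/209 = 0.928

Γ ≈ 0.928 ∠ -43.5°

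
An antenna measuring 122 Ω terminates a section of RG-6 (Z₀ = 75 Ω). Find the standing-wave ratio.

Γ = (122 − 75)/(122 + 75) = 0.239
VSWR = (1 + 0.239)/(1 − 0.239)

VSWR ≈ 1.63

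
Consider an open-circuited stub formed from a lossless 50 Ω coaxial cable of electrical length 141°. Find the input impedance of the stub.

tan(βl) = -0.81
For an open-circuited stub, Z_in = −jZ_0·cot(βl) = −jZ_0/tan(βl)

Z_in ≈ +j61.7 Ω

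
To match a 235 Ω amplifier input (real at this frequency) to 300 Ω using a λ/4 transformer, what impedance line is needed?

Z_qwt ≈ 266 Ω

Z_qwt = √(Z_0·R_L) = √(300 × 235) = √70500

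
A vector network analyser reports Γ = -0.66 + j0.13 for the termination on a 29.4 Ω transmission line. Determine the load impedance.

Z_L ≈ 5.81 + j2.76 Ω

Z_L = Z_0·(1 + Γ)/(1 − Γ) = 29.4·(0.34 + j0.13)/(1.66 − j0.13)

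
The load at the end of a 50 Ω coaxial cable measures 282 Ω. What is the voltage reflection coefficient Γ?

Γ = (Z_L − Z_0)/(Z_L + Z_0) = (282 − 50)/(282 + 50) = 232/332

Γ = 0.699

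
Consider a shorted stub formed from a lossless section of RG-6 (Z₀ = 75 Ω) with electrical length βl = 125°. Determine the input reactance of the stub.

X_in ≈ -107 Ω (capacitive)

tan(βl) = -1.43
For a shorted stub, Z_in = jZ_0·tan(βl)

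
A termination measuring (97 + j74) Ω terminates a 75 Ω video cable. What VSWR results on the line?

VSWR ≈ 2.4

Γ = (Z_L − Z_0)/(Z_L + Z_0) = (22 + j74)/(172 + j74)
|Γ| = 77.2/187 = 0.412
VSWR = (1 + |Γ|)/(1 − |Γ|) = 1.41/0.588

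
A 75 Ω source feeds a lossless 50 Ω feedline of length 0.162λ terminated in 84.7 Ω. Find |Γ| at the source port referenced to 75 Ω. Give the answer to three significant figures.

|Γ| ≈ 0.381

βl = 2π × 0.162 = 58.3°
tan(βl) = 1.62
Z_in = Z_0·(Z_L + jZ_0·tanβl)/(Z_0 + jZ_L·tanβl) = 36 − j17.7 Ω
Γ_s = (Z_in − Z_s)/(Z_in + Z_s) = (-39 − j17.7)/(111 − j17.7), |Γ_s| = 0.381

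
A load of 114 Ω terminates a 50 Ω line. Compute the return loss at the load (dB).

Γ = (114 − 50)/(114 + 50) = 0.39
RL = −20·log₁₀|Γ| = −20·log₁₀(0.39)

RL ≈ 8.17 dB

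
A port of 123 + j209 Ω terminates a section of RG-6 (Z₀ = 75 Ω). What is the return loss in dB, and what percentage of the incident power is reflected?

RL ≈ 2.56 dB; 55.5% of incident power reflected

Γ = (48 + j209)/(198 + j209), |Γ| = 0.745
RL = −20·log₁₀(0.745) = 2.56 dB
P_refl/P_inc = |Γ|² = 0.555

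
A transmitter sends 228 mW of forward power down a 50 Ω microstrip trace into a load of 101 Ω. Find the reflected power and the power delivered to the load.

P_reflected ≈ 26 mW; P_delivered ≈ 202 mW

Γ = (101 − 50)/(101 + 50) = 0.338
|Γ|² = 0.114
P_refl = |Γ|²·P_inc = 26 mW, P_del = (1 − |Γ|²)·P_inc = 202 mW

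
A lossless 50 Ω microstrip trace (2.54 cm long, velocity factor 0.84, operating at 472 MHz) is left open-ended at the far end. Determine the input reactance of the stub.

λ = v/f = 0.84·c / 472 MHz = 0.534 m
βl = 2π·l/λ = 2π × 0.0476 = 17.1°
tan(βl) = 0.308
For an open-ended stub, Z_in = −jZ_0·cot(βl) = −jZ_0/tan(βl)

X_in ≈ -162 Ω (capacitive)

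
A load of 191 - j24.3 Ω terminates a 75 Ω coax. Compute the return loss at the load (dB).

Γ = (116 − j24.3)/(266 − j24.3), |Γ| = 0.444
RL = −20·log₁₀|Γ| = −20·log₁₀(0.444)

RL ≈ 7.06 dB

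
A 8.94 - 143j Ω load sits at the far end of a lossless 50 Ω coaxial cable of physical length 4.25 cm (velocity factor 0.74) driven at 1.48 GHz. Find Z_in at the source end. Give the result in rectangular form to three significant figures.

λ = v/f = 0.74·c / 1.48 GHz = 0.15 m
βl = 2π·l/λ = 2π × 0.283 = 102°
tan(βl) = tan(102°) = -4.7
Z_in = Z_0·(Z_L + jZ_0·tanβl)/(Z_0 + jZ_L·tanβl)
     = 50·(8.94 − j378)/(-623 − j42.1)

Z_in ≈ 1.33 + j30.3 Ω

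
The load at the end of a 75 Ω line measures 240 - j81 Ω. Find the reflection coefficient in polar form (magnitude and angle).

Γ ≈ 0.565 ∠ -11.7°

Γ = (Z_L − Z_0)/(Z_L + Z_0) = (165 − j81)/(315 − j81)
|Γ| = 184/325 = 0.565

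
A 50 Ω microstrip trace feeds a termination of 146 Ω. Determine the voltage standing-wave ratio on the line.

Γ = (146 − 50)/(146 + 50) = 0.49
VSWR = (1 + 0.49)/(1 − 0.49)

VSWR ≈ 2.92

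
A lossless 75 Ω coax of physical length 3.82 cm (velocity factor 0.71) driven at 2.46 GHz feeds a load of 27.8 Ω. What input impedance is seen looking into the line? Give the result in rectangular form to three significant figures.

Z_in ≈ 31.3 − j24.6 Ω

λ = v/f = 0.71·c / 2.46 GHz = 0.0866 m
βl = 2π·l/λ = 2π × 0.441 = 159°
tan(βl) = tan(159°) = -0.387
Z_in = Z_0·(Z_L + jZ_0·tanβl)/(Z_0 + jZ_L·tanβl)
     = 75·(27.8 − j29.1)/(75 − j10.8)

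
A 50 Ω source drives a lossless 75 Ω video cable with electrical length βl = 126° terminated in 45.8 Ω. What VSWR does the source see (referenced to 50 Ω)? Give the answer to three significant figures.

VSWR ≈ 2.09

tan(βl) = -1.38
Z_in = Z_0·(Z_L + jZ_0·tanβl)/(Z_0 + jZ_L·tanβl) = 77.7 − j37.9 Ω
Γ_s = (Z_in − Z_s)/(Z_in + Z_s) = (27.7 − j37.9)/(128 − j37.9), |Γ_s| = 0.353
VSWR = (1 + |Γ_s|)/(1 − |Γ_s|)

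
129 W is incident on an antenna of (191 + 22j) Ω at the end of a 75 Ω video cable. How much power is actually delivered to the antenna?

P_delivered ≈ 104 W

|Γ| = |(116 + j22)/(266 + j22)| = 0.442
|Γ|² = 0.196
P_refl = |Γ|²·P_inc = 25.2 W, P_del = (1 − |Γ|²)·P_inc = 104 W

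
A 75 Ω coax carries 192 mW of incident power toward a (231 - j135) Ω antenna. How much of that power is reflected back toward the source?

P_reflected ≈ 73.1 mW

|Γ| = |(156 − j135)/(306 − j135)| = 0.617
|Γ|² = 0.38
P_refl = |Γ|²·P_inc = 73.1 mW, P_del = (1 − |Γ|²)·P_inc = 119 mW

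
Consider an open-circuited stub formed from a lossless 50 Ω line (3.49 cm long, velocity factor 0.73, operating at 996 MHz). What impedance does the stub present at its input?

Z_in ≈ −j32.3 Ω

λ = v/f = 0.73·c / 996 MHz = 0.22 m
βl = 2π·l/λ = 2π × 0.159 = 57.1°
tan(βl) = 1.55
For an open-circuited stub, Z_in = −jZ_0·cot(βl) = −jZ_0/tan(βl)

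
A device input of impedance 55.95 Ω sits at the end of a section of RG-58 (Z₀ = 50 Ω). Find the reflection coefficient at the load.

Γ = 0.0562

Γ = (Z_L − Z_0)/(Z_L + Z_0) = (55.95 − 50)/(55.95 + 50) = 5.95/106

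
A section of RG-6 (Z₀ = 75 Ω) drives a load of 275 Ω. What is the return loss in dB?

Γ = (275 − 75)/(275 + 75) = 0.571
RL = −20·log₁₀|Γ| = −20·log₁₀(0.571)

RL ≈ 4.86 dB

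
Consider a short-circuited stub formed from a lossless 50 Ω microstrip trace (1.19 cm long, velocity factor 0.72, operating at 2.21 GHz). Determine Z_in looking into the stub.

Z_in ≈ +j48 Ω

λ = v/f = 0.72·c / 2.21 GHz = 0.0977 m
βl = 2π·l/λ = 2π × 0.122 = 43.8°
tan(βl) = 0.96
For a short-circuited stub, Z_in = jZ_0·tan(βl)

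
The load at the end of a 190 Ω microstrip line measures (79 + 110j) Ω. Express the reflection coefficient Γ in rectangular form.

Γ = (Z_L − Z_0)/(Z_L + Z_0) = (-111 + j110)/(269 + j110)

Γ ≈ -0.21 + j0.495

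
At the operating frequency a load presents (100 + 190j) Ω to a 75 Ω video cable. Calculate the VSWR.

Γ = (Z_L − Z_0)/(Z_L + Z_0) = (25 + j190)/(175 + j190)
|Γ| = 192/258 = 0.742
VSWR = (1 + |Γ|)/(1 − |Γ|) = 1.74/0.258

VSWR ≈ 6.75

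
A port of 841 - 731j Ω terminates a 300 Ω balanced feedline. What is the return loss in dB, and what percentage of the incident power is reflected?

RL ≈ 3.46 dB; 45% of incident power reflected

Γ = (541 − j731)/(1141 − j731), |Γ| = 0.671
RL = −20·log₁₀(0.671) = 3.46 dB
P_refl/P_inc = |Γ|² = 0.45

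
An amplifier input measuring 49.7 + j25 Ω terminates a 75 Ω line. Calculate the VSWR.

VSWR ≈ 1.78

Γ = (Z_L − Z_0)/(Z_L + Z_0) = (-25.3 + j25)/(124.7 + j25)
|Γ| = 35.6/127 = 0.28
VSWR = (1 + |Γ|)/(1 − |Γ|) = 1.28/0.72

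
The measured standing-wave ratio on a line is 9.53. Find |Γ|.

|Γ| ≈ 0.81

|Γ| = (S − 1)/(S + 1) = (9.53 − 1)/(9.53 + 1) = 8.53/10.5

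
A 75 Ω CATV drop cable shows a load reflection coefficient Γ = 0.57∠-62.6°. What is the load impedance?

Z_L ≈ 63.3 − j94.9 Ω

Z_L = Z_0·(1 + Γ)/(1 − Γ) = 75·(1.26 − j0.506)/(0.738 + j0.506)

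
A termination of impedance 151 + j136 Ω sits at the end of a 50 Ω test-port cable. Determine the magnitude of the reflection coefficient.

Γ = (Z_L − Z_0)/(Z_L + Z_0) = (101 + j136)/(201 + j136)
|Γ| = 169/243

|Γ| ≈ 0.698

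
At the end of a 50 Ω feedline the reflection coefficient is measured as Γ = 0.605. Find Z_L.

Z_L = Z_0·(1 + Γ)/(1 − Γ) = 50·(1.6)/(0.395)

Z_L ≈ 203 Ω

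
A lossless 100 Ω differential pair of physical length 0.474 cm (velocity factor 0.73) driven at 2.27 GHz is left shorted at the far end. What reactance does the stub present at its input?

X_in ≈ 31.9 Ω (inductive)

λ = v/f = 0.73·c / 2.27 GHz = 0.0965 m
βl = 2π·l/λ = 2π × 0.0491 = 17.7°
tan(βl) = 0.319
For a shorted stub, Z_in = jZ_0·tan(βl)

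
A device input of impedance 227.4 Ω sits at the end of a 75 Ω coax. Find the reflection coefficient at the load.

Γ = 0.504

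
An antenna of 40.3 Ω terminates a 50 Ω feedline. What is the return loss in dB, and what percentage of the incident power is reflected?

Γ = (40.3 − 50)/(40.3 + 50) = -0.107
RL = −20·log₁₀(0.107) = 19.4 dB
P_refl/P_inc = |Γ|² = 0.0115

RL ≈ 19.4 dB; 1.15% of incident power reflected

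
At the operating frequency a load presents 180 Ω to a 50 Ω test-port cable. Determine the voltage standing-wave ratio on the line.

VSWR ≈ 3.6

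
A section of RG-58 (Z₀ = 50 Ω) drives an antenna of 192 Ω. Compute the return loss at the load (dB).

Γ = (192 − 50)/(192 + 50) = 0.587
RL = −20·log₁₀|Γ| = −20·log₁₀(0.587)

RL ≈ 4.63 dB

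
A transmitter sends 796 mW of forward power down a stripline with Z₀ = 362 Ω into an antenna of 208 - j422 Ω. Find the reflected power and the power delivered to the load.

|Γ| = |(-154 − j422)/(570 − j422)| = 0.633
|Γ|² = 0.401
P_refl = |Γ|²·P_inc = 319 mW, P_del = (1 − |Γ|²)·P_inc = 477 mW

P_reflected ≈ 319 mW; P_delivered ≈ 477 mW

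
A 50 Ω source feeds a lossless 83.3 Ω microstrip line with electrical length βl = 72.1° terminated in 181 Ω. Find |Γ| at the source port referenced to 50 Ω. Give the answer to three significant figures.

tan(βl) = 3.1
Z_in = Z_0·(Z_L + jZ_0·tanβl)/(Z_0 + jZ_L·tanβl) = 41.4 − j20.7 Ω
Γ_s = (Z_in − Z_s)/(Z_in + Z_s) = (-8.58 − j20.7)/(91.4 − j20.7), |Γ_s| = 0.239

|Γ| ≈ 0.239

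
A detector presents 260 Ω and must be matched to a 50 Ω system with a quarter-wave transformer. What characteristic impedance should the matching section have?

Z_qwt ≈ 114 Ω

Z_qwt = √(Z_0·R_L) = √(50 × 260) = √13000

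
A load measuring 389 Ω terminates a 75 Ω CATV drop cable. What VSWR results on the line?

VSWR ≈ 5.19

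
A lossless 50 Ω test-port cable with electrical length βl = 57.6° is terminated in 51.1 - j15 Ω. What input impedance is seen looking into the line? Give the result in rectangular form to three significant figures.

Z_in ≈ 37.4 + j2.45 Ω

tan(βl) = tan(57.6°) = 1.58
Z_in = Z_0·(Z_L + jZ_0·tanβl)/(Z_0 + jZ_L·tanβl)
     = 50·(51.1 + j63.8)/(73.6 + j80.5)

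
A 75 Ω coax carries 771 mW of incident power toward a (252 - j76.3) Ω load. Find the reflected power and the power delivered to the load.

P_reflected ≈ 254 mW; P_delivered ≈ 517 mW

|Γ| = |(177 − j76.3)/(327 − j76.3)| = 0.574
|Γ|² = 0.329
P_refl = |Γ|²·P_inc = 254 mW, P_del = (1 − |Γ|²)·P_inc = 517 mW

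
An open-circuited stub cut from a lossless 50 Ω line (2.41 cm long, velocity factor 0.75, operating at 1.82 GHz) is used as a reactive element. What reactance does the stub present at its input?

λ = v/f = 0.75·c / 1.82 GHz = 0.124 m
βl = 2π·l/λ = 2π × 0.195 = 70.2°
tan(βl) = 2.77
For an open-circuited stub, Z_in = −jZ_0·cot(βl) = −jZ_0/tan(βl)

X_in ≈ -18 Ω (capacitive)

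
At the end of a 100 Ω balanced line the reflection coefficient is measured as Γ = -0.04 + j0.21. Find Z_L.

Z_L ≈ 84.8 + j37.3 Ω

Z_L = Z_0·(1 + Γ)/(1 − Γ) = 100·(0.96 + j0.21)/(1.04 − j0.21)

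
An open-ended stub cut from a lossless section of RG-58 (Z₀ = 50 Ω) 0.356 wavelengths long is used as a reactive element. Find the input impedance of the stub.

βl = 2π × 0.356 = 128°
tan(βl) = -1.27
For an open-ended stub, Z_in = −jZ_0·cot(βl) = −jZ_0/tan(βl)

Z_in ≈ +j39.3 Ω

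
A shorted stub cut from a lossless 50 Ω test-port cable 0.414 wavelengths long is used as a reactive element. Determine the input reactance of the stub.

X_in ≈ -30 Ω (capacitive)

βl = 2π × 0.414 = 149°
tan(βl) = -0.6
For a shorted stub, Z_in = jZ_0·tan(βl)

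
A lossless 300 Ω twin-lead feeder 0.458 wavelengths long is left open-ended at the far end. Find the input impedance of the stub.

Z_in ≈ +j1110 Ω

βl = 2π × 0.458 = 165°
tan(βl) = -0.27
For an open-ended stub, Z_in = −jZ_0·cot(βl) = −jZ_0/tan(βl)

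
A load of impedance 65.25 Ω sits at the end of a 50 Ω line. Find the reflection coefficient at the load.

Γ = 0.132

Γ = (Z_L − Z_0)/(Z_L + Z_0) = (65.25 − 50)/(65.25 + 50) = 15.25/115.2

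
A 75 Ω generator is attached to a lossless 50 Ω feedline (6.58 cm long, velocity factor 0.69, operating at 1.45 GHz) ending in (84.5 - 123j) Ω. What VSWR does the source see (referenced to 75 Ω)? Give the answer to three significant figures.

VSWR ≈ 3.8

λ = v/f = 0.69·c / 1.45 GHz = 0.143 m
βl = 2π·l/λ = 2π × 0.461 = 166°
tan(βl) = -0.251
Z_in = Z_0·(Z_L + jZ_0·tanβl)/(Z_0 + jZ_L·tanβl) = 275 − j49.6 Ω
Γ_s = (Z_in − Z_s)/(Z_in + Z_s) = (200 − j49.6)/(350 − j49.6), |Γ_s| = 0.583
VSWR = (1 + |Γ_s|)/(1 − |Γ_s|)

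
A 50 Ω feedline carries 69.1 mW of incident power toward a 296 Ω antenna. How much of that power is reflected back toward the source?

Γ = (296 − 50)/(296 + 50) = 0.711
|Γ|² = 0.505
P_refl = |Γ|²·P_inc = 34.9 mW, P_del = (1 − |Γ|²)·P_inc = 34.2 mW

P_reflected ≈ 34.9 mW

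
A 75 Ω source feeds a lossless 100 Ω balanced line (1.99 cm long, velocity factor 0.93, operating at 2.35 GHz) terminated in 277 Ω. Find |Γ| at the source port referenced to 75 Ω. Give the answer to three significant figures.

|Γ| ≈ 0.429

λ = v/f = 0.93·c / 2.35 GHz = 0.119 m
βl = 2π·l/λ = 2π × 0.168 = 60.3°
tan(βl) = 1.76
Z_in = Z_0·(Z_L + jZ_0·tanβl)/(Z_0 + jZ_L·tanβl) = 45.9 − j47.5 Ω
Γ_s = (Z_in − Z_s)/(Z_in + Z_s) = (-29.1 − j47.5)/(121 − j47.5), |Γ_s| = 0.429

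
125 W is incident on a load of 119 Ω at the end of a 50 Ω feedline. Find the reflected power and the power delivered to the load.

P_reflected ≈ 20.8 W; P_delivered ≈ 104 W

Γ = (119 − 50)/(119 + 50) = 0.408
|Γ|² = 0.167
P_refl = |Γ|²·P_inc = 20.8 W, P_del = (1 − |Γ|²)·P_inc = 104 W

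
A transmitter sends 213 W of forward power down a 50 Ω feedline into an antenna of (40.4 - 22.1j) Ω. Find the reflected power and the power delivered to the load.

P_reflected ≈ 14.3 W; P_delivered ≈ 199 W

|Γ| = |(-9.6 − j22.1)/(90.4 − j22.1)| = 0.259
|Γ|² = 0.067
P_refl = |Γ|²·P_inc = 14.3 W, P_del = (1 − |Γ|²)·P_inc = 199 W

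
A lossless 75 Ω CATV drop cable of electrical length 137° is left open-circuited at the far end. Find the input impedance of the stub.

Z_in ≈ +j80.4 Ω

tan(βl) = -0.933
For an open-circuited stub, Z_in = −jZ_0·cot(βl) = −jZ_0/tan(βl)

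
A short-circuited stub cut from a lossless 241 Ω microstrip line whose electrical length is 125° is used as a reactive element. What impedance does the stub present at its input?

tan(βl) = -1.43
For a short-circuited stub, Z_in = jZ_0·tan(βl)

Z_in ≈ −j344 Ω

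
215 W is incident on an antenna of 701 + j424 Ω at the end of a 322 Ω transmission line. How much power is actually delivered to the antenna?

|Γ| = |(379 + j424)/(1023 + j424)| = 0.514
|Γ|² = 0.264
P_refl = |Γ|²·P_inc = 56.7 W, P_del = (1 − |Γ|²)·P_inc = 158 W

P_delivered ≈ 158 W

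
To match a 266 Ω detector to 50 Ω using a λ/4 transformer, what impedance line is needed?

Z_qwt = √(Z_0·R_L) = √(50 × 266) = √13300

Z_qwt ≈ 115 Ω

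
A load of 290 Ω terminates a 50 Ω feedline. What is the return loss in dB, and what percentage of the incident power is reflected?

RL ≈ 3.03 dB; 49.8% of incident power reflected

Γ = (290 − 50)/(290 + 50) = 0.706
RL = −20·log₁₀(0.706) = 3.03 dB
P_refl/P_inc = |Γ|² = 0.498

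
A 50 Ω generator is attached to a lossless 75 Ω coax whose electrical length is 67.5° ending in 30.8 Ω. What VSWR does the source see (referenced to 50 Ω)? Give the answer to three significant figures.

tan(βl) = 2.41
Z_in = Z_0·(Z_L + jZ_0·tanβl)/(Z_0 + jZ_L·tanβl) = 106 + j75.9 Ω
Γ_s = (Z_in − Z_s)/(Z_in + Z_s) = (56.1 + j75.9)/(156 + j75.9), |Γ_s| = 0.544
VSWR = (1 + |Γ_s|)/(1 − |Γ_s|)

VSWR ≈ 3.38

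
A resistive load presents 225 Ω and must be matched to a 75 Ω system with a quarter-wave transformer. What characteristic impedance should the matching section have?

Z_qwt ≈ 130 Ω

Z_qwt = √(Z_0·R_L) = √(75 × 225) = √16880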